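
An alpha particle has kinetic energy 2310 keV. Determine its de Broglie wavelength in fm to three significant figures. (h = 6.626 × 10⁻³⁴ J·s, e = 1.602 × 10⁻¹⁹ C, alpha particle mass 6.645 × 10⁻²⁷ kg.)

λ = 9.45 fm

KE = 2310 keV = 3.701 × 10⁻¹³ J.
p = √(2mKE) = √(2 × 6.645 × 10⁻²⁷ × 3.701 × 10⁻¹³) = 7.013 × 10⁻²⁰ kg·m/s.
λ = h/p = 6.626 × 10⁻³⁴ / 7.013 × 10⁻²⁰ = 9.45 × 10⁻¹⁵ m = 9.45 fm.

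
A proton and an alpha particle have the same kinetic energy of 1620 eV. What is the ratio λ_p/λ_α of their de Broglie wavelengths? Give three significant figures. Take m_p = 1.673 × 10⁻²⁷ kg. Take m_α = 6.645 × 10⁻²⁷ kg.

At fixed KE, p = √(2mKE) so λ = h/p ∝ 1/√m.
λ_p/λ_α = √(m_α/m_p) = √(6.645 × 10⁻²⁷/1.673 × 10⁻²⁷) = √(3.972) = 1.99.

λ_p/λ_α = 1.99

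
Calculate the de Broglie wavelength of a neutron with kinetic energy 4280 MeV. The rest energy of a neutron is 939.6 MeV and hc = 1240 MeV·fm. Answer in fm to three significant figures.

λ = 0.242 fm

Total energy E = KE + m₀c² = 4280 + 939.6 = 5219.6 MeV.
(pc)² = E² − (m₀c²)² = (5219.6)² − (939.6)² = 2.636 × 10⁷ MeV², so pc = 5134 MeV.
λ = hc/(pc) = 1240 MeV·fm / 5134 MeV = 0.242 fm.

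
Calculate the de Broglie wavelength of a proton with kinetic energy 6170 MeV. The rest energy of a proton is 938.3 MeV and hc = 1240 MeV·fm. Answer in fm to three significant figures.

λ = 0.176 fm

Total energy E = KE + m₀c² = 6170 + 938.3 = 7108.3 MeV.
(pc)² = E² − (m₀c²)² = (7108.3)² − (938.3)² = 4.965 × 10⁷ MeV², so pc = 7046 MeV.
λ = hc/(pc) = 1240 MeV·fm / 7046 MeV = 0.176 fm.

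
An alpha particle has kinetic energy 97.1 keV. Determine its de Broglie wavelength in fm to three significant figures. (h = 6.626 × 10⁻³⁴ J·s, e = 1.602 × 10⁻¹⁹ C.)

λ = 46.1 fm

KE = 97.1 keV = 1.556 × 10⁻¹⁴ J.
p = √(2mKE) = √(2 × 6.645 × 10⁻²⁷ × 1.556 × 10⁻¹⁴) = 1.438 × 10⁻²⁰ kg·m/s.
λ = h/p = 6.626 × 10⁻³⁴ / 1.438 × 10⁻²⁰ = 4.61 × 10⁻¹⁴ m = 46.1 fm.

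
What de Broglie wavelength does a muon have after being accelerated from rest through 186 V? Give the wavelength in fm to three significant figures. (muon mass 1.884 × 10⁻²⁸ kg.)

KE = eV = 1.602 × 10⁻¹⁹ × 186.0 = 2.980 × 10⁻¹⁷ J.
p = √(2mKE) = √(2 × 1.884 × 10⁻²⁸ × 2.980 × 10⁻¹⁷) = 1.060 × 10⁻²² kg·m/s.
λ = h/p = 6.626 × 10⁻³⁴ / 1.060 × 10⁻²² = 6.25 × 10⁻¹² m = 6250 fm.

λ = 6250 fm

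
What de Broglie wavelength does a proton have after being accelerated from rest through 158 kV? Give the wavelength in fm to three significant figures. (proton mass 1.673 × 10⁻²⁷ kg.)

λ = 72.0 fm

KE = eV = 1.602 × 10⁻¹⁹ × 1.580 × 10⁵ = 2.531 × 10⁻¹⁴ J.
p = √(2mKE) = √(2 × 1.673 × 10⁻²⁷ × 2.531 × 10⁻¹⁴) = 9.203 × 10⁻²¹ kg·m/s.
λ = h/p = 6.626 × 10⁻³⁴ / 9.203 × 10⁻²¹ = 7.20 × 10⁻¹⁴ m = 72.0 fm.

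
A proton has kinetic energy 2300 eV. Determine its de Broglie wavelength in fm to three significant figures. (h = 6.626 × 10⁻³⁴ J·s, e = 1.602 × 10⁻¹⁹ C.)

KE = 2300 eV = 3.685 × 10⁻¹⁶ J.
p = √(2mKE) = √(2 × 1.673 × 10⁻²⁷ × 3.685 × 10⁻¹⁶) = 1.110 × 10⁻²¹ kg·m/s.
λ = h/p = 6.626 × 10⁻³⁴ / 1.110 × 10⁻²¹ = 5.97 × 10⁻¹³ m = 597 fm.

λ = 597 fm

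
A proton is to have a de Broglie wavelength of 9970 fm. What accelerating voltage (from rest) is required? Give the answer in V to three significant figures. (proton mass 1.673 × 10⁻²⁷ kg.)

V = 8.24 V

p = h/λ = 6.626 × 10⁻³⁴ / 9.970 × 10⁻¹² = 6.646 × 10⁻²³ kg·m/s.
KE = p²/(2m) = 1.320 × 10⁻¹⁸ J.
V = KE/e = 1.320 × 10⁻¹⁸ / (1.602 × 10⁻¹⁹) = 8.24 V.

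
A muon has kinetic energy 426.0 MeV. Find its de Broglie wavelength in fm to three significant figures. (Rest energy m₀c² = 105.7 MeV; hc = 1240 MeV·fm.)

Total energy E = KE + m₀c² = 426.0 + 105.7 = 531.7 MeV.
(pc)² = E² − (m₀c²)² = (531.7)² − (105.7)² = 2.715 × 10⁵ MeV², so pc = 521.1 MeV.
λ = hc/(pc) = 1240 MeV·fm / 521.1 MeV = 2.38 fm.

λ = 2.38 fm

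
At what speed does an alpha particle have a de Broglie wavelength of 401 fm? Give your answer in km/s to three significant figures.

p = h/λ = 6.626 × 10⁻³⁴ / 4.010 × 10⁻¹³ = 1.652 × 10⁻²¹ kg·m/s.
v = p/m = 1.652 × 10⁻²¹ / 6.645 × 10⁻²⁷ = 2.49 × 10⁵ m/s = 249 km/s.

v = 249 km/s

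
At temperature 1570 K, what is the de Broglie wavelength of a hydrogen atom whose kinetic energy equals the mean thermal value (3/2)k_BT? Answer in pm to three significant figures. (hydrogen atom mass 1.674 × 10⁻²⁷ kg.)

λ = 63.5 pm

KE = (3/2)k_BT = 1.5 × 1.381 × 10⁻²³ × 1570 = 3.252 × 10⁻²⁰ J.
p = √(2mKE) = √(2 × 1.674 × 10⁻²⁷ × 3.252 × 10⁻²⁰) = 1.043 × 10⁻²³ kg·m/s.
λ = h/p = 6.35 × 10⁻¹¹ m = 63.5 pm.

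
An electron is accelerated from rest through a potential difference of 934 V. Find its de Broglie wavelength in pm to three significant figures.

KE = eV = 1.602 × 10⁻¹⁹ × 934.0 = 1.496 × 10⁻¹⁶ J.
p = √(2mKE) = √(2 × 9.109 × 10⁻³¹ × 1.496 × 10⁻¹⁶) = 1.651 × 10⁻²³ kg·m/s.
λ = h/p = 6.626 × 10⁻³⁴ / 1.651 × 10⁻²³ = 4.01 × 10⁻¹¹ m = 40.1 pm.

λ = 40.1 pm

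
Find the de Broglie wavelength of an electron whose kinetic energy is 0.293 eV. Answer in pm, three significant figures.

λ = 2270 pm

KE = 0.293 eV = 4.694 × 10⁻²⁰ J.
p = √(2mKE) = √(2 × 9.109 × 10⁻³¹ × 4.694 × 10⁻²⁰) = 2.924 × 10⁻²⁵ kg·m/s.
λ = h/p = 6.626 × 10⁻³⁴ / 2.924 × 10⁻²⁵ = 2.27 × 10⁻⁹ m = 2270 pm.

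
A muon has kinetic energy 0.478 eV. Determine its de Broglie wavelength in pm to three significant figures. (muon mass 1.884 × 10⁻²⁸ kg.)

KE = 0.478 eV = 7.658 × 10⁻²⁰ J.
p = √(2mKE) = √(2 × 1.884 × 10⁻²⁸ × 7.658 × 10⁻²⁰) = 5.372 × 10⁻²⁴ kg·m/s.
λ = h/p = 6.626 × 10⁻³⁴ / 5.372 × 10⁻²⁴ = 1.23 × 10⁻¹⁰ m = 123 pm.

λ = 123 pm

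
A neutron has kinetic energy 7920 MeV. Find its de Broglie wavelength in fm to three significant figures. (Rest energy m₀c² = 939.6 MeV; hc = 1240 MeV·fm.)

λ = 0.141 fm

Total energy E = KE + m₀c² = 7920 + 939.6 = 8859.6 MeV.
(pc)² = E² − (m₀c²)² = (8859.6)² − (939.6)² = 7.761 × 10⁷ MeV², so pc = 8810 MeV.
λ = hc/(pc) = 1240 MeV·fm / 8810 MeV = 0.141 fm.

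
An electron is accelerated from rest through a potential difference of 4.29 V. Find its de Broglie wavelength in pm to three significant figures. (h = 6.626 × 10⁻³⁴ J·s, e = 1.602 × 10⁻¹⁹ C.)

KE = eV = 1.602 × 10⁻¹⁹ × 4.290 = 6.873 × 10⁻¹⁹ J.
p = √(2mKE) = √(2 × 9.109 × 10⁻³¹ × 6.873 × 10⁻¹⁹) = 1.119 × 10⁻²⁴ kg·m/s.
λ = h/p = 6.626 × 10⁻³⁴ / 1.119 × 10⁻²⁴ = 5.92 × 10⁻¹⁰ m = 592 pm.

λ = 592 pm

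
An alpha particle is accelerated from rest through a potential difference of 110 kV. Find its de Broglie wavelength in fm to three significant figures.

KE = 2eV = 2 × 1.602 × 10⁻¹⁹ × 1.100 × 10⁵ = 3.524 × 10⁻¹⁴ J.
p = √(2mKE) = √(2 × 6.645 × 10⁻²⁷ × 3.524 × 10⁻¹⁴) = 2.164 × 10⁻²⁰ kg·m/s.
λ = h/p = 6.626 × 10⁻³⁴ / 2.164 × 10⁻²⁰ = 3.06 × 10⁻¹⁴ m = 30.6 fm.

λ = 30.6 fm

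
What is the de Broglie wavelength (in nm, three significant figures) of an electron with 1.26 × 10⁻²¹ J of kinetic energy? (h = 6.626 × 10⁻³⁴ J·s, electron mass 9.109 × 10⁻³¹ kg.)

p = √(2mKE) = √(2 × 9.109 × 10⁻³¹ × 1.260 × 10⁻²¹) = 4.791 × 10⁻²⁶ kg·m/s.
λ = h/p = 6.626 × 10⁻³⁴ / 4.791 × 10⁻²⁶ = 1.38 × 10⁻⁸ m = 13.8 nm.

λ = 13.8 nm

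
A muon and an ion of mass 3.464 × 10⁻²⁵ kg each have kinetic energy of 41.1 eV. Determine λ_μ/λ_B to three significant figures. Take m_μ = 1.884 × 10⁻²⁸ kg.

λ_μ/λ_B = 42.9

At fixed KE, p = √(2mKE) so λ = h/p ∝ 1/√m.
λ_μ/λ_B = √(m_B/m_μ) = √(3.464 × 10⁻²⁵/1.884 × 10⁻²⁸) = √(1839) = 42.9.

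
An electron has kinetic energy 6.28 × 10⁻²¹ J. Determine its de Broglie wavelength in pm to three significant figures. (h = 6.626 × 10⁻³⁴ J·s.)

λ = 6190 pm

p = √(2mKE) = √(2 × 9.109 × 10⁻³¹ × 6.280 × 10⁻²¹) = 1.070 × 10⁻²⁵ kg·m/s.
λ = h/p = 6.626 × 10⁻³⁴ / 1.070 × 10⁻²⁵ = 6.19 × 10⁻⁹ m = 6190 pm.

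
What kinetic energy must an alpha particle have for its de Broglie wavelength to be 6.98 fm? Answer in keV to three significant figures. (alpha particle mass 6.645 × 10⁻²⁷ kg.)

p = h/λ = 6.626 × 10⁻³⁴ / 6.980 × 10⁻¹⁵ = 9.493 × 10⁻²⁰ kg·m/s.
KE = p²/(2m) = (9.493 × 10⁻²⁰)² / (2 × 6.645 × 10⁻²⁷) = 6.781 × 10⁻¹³ J = 4230 keV.

KE = 4230 keV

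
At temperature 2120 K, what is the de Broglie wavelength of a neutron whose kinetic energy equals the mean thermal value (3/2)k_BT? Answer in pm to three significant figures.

KE = (3/2)k_BT = 1.5 × 1.381 × 10⁻²³ × 2120 = 4.392 × 10⁻²⁰ J.
p = √(2mKE) = √(2 × 1.675 × 10⁻²⁷ × 4.392 × 10⁻²⁰) = 1.213 × 10⁻²³ kg·m/s.
λ = h/p = 5.46 × 10⁻¹¹ m = 54.6 pm.

λ = 54.6 pm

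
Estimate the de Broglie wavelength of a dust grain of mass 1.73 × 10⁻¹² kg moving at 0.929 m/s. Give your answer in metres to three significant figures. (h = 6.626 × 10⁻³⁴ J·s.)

p = mv = 1.73 × 10⁻¹² × 0.929 = 1.607 × 10⁻¹² kg·m/s.
λ = h/p = 6.626 × 10⁻³⁴ / 1.607 × 10⁻¹² = 4.12 × 10⁻²² m.

λ = 4.12 × 10⁻²² m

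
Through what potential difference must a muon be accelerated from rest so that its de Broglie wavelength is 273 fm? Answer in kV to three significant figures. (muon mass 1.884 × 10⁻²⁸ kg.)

V = 97.6 kV

p = h/λ = 6.626 × 10⁻³⁴ / 2.730 × 10⁻¹³ = 2.427 × 10⁻²¹ kg·m/s.
KE = p²/(2m) = 1.563 × 10⁻¹⁴ J.
V = KE/e = 1.563 × 10⁻¹⁴ / (1.602 × 10⁻¹⁹) = 97.6 kV.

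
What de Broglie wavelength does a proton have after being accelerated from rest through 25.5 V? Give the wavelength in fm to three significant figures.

KE = eV = 1.602 × 10⁻¹⁹ × 25.50 = 4.085 × 10⁻¹⁸ J.
p = √(2mKE) = √(2 × 1.673 × 10⁻²⁷ × 4.085 × 10⁻¹⁸) = 1.169 × 10⁻²² kg·m/s.
λ = h/p = 6.626 × 10⁻³⁴ / 1.169 × 10⁻²² = 5.67 × 10⁻¹² m = 5670 fm.

λ = 5670 fm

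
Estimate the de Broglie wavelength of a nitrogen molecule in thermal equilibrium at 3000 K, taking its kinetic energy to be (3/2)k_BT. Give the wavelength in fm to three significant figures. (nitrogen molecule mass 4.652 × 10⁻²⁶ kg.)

λ = 8710 fm

KE = (3/2)k_BT = 1.5 × 1.381 × 10⁻²³ × 3000 = 6.215 × 10⁻²⁰ J.
p = √(2mKE) = √(2 × 4.652 × 10⁻²⁶ × 6.215 × 10⁻²⁰) = 7.604 × 10⁻²³ kg·m/s.
λ = h/p = 8.71 × 10⁻¹² m = 8710 fm.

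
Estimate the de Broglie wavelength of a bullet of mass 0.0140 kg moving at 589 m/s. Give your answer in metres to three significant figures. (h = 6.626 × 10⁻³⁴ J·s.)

λ = 8.04 × 10⁻³⁵ m

p = mv = 0.0140 × 589 = 8.246 kg·m/s.
λ = h/p = 6.626 × 10⁻³⁴ / 8.246 = 8.04 × 10⁻³⁵ m.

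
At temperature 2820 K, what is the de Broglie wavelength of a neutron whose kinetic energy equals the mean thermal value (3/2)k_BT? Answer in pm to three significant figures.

λ = 47.4 pm

KE = (3/2)k_BT = 1.5 × 1.381 × 10⁻²³ × 2820 = 5.842 × 10⁻²⁰ J.
p = √(2mKE) = √(2 × 1.675 × 10⁻²⁷ × 5.842 × 10⁻²⁰) = 1.399 × 10⁻²³ kg·m/s.
λ = h/p = 4.74 × 10⁻¹¹ m = 47.4 pm.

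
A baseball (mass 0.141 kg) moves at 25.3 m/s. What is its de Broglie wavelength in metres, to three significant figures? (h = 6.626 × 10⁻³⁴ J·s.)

λ = 1.86 × 10⁻³⁴ m

p = mv = 0.141 × 25.3 = 3.567 kg·m/s.
λ = h/p = 6.626 × 10⁻³⁴ / 3.567 = 1.86 × 10⁻³⁴ m.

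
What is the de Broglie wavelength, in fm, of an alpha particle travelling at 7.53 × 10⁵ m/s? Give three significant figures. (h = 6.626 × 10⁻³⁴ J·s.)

p = mv = 6.645 × 10⁻²⁷ × 7.53 × 10⁵ = 5.004 × 10⁻²¹ kg·m/s.
λ = h/p = 6.626 × 10⁻³⁴ / 5.004 × 10⁻²¹ = 1.32 × 10⁻¹³ m = 132 fm.

λ = 132 fm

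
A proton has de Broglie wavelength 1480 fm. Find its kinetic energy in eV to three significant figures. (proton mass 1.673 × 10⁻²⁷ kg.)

p = h/λ = 6.626 × 10⁻³⁴ / 1.480 × 10⁻¹² = 4.477 × 10⁻²² kg·m/s.
KE = p²/(2m) = (4.477 × 10⁻²²)² / (2 × 1.673 × 10⁻²⁷) = 5.990 × 10⁻¹⁷ J = 374 eV.

KE = 374 eV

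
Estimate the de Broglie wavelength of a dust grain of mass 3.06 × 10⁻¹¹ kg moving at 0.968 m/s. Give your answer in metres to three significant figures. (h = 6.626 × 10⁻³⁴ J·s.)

λ = 2.24 × 10⁻²³ m

p = mv = 3.06 × 10⁻¹¹ × 0.968 = 2.962 × 10⁻¹¹ kg·m/s.
λ = h/p = 6.626 × 10⁻³⁴ / 2.962 × 10⁻¹¹ = 2.24 × 10⁻²³ m.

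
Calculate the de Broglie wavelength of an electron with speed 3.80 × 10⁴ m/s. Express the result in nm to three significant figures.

p = mv = 9.109 × 10⁻³¹ × 3.80 × 10⁴ = 3.461 × 10⁻²⁶ kg·m/s.
λ = h/p = 6.626 × 10⁻³⁴ / 3.461 × 10⁻²⁶ = 1.91 × 10⁻⁸ m = 19.1 nm.

λ = 19.1 nm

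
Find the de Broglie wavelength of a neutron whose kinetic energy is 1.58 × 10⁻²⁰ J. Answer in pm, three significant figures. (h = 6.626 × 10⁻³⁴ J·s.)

λ = 91.1 pm

p = √(2mKE) = √(2 × 1.675 × 10⁻²⁷ × 1.580 × 10⁻²⁰) = 7.275 × 10⁻²⁴ kg·m/s.
λ = h/p = 6.626 × 10⁻³⁴ / 7.275 × 10⁻²⁴ = 9.11 × 10⁻¹¹ m = 91.1 pm.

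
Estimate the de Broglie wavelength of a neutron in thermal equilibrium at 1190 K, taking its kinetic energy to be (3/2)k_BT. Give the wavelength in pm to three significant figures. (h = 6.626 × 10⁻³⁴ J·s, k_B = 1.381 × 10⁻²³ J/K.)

KE = (3/2)k_BT = 1.5 × 1.381 × 10⁻²³ × 1190 = 2.465 × 10⁻²⁰ J.
p = √(2mKE) = √(2 × 1.675 × 10⁻²⁷ × 2.465 × 10⁻²⁰) = 9.087 × 10⁻²⁴ kg·m/s.
λ = h/p = 7.29 × 10⁻¹¹ m = 72.9 pm.

λ = 72.9 pm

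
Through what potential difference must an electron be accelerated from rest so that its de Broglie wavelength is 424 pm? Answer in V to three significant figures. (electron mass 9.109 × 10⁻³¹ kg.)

V = 8.37 V

p = h/λ = 6.626 × 10⁻³⁴ / 4.240 × 10⁻¹⁰ = 1.563 × 10⁻²⁴ kg·m/s.
KE = p²/(2m) = 1.341 × 10⁻¹⁸ J.
V = KE/e = 1.341 × 10⁻¹⁸ / (1.602 × 10⁻¹⁹) = 8.37 V.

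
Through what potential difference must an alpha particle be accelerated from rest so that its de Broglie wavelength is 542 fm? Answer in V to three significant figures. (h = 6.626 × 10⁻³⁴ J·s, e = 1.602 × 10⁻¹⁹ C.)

p = h/λ = 6.626 × 10⁻³⁴ / 5.420 × 10⁻¹³ = 1.223 × 10⁻²¹ kg·m/s.
KE = p²/(2m) = 1.125 × 10⁻¹⁶ J.
V = KE/2e = 1.125 × 10⁻¹⁶ / (2 × 1.602 × 10⁻¹⁹) = 351 V.

V = 351 V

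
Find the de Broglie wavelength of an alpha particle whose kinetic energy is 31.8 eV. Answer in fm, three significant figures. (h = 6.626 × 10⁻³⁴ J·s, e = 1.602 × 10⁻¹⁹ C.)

KE = 31.8 eV = 5.094 × 10⁻¹⁸ J.
p = √(2mKE) = √(2 × 6.645 × 10⁻²⁷ × 5.094 × 10⁻¹⁸) = 2.602 × 10⁻²² kg·m/s.
λ = h/p = 6.626 × 10⁻³⁴ / 2.602 × 10⁻²² = 2.55 × 10⁻¹² m = 2550 fm.

λ = 2550 fm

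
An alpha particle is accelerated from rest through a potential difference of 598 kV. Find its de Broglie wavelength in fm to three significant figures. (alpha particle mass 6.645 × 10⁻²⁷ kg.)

KE = 2eV = 2 × 1.602 × 10⁻¹⁹ × 5.980 × 10⁵ = 1.916 × 10⁻¹³ J.
p = √(2mKE) = √(2 × 6.645 × 10⁻²⁷ × 1.916 × 10⁻¹³) = 5.046 × 10⁻²⁰ kg·m/s.
λ = h/p = 6.626 × 10⁻³⁴ / 5.046 × 10⁻²⁰ = 1.31 × 10⁻¹⁴ m = 13.1 fm.

λ = 13.1 fm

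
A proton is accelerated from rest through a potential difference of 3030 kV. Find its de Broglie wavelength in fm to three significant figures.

KE = eV = 1.602 × 10⁻¹⁹ × 3.030 × 10⁶ = 4.854 × 10⁻¹³ J.
p = √(2mKE) = √(2 × 1.673 × 10⁻²⁷ × 4.854 × 10⁻¹³) = 4.030 × 10⁻²⁰ kg·m/s.
λ = h/p = 6.626 × 10⁻³⁴ / 4.030 × 10⁻²⁰ = 1.64 × 10⁻¹⁴ m = 16.4 fm.

λ = 16.4 fm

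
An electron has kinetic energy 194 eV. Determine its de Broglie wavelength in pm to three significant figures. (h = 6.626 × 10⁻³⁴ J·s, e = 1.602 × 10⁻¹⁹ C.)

λ = 88.1 pm

KE = 194 eV = 3.108 × 10⁻¹⁷ J.
p = √(2mKE) = √(2 × 9.109 × 10⁻³¹ × 3.108 × 10⁻¹⁷) = 7.525 × 10⁻²⁴ kg·m/s.
λ = h/p = 6.626 × 10⁻³⁴ / 7.525 × 10⁻²⁴ = 8.81 × 10⁻¹¹ m = 88.1 pm.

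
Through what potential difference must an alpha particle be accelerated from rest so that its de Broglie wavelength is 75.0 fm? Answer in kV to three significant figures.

p = h/λ = 6.626 × 10⁻³⁴ / 7.500 × 10⁻¹⁴ = 8.835 × 10⁻²¹ kg·m/s.
KE = p²/(2m) = 5.873 × 10⁻¹⁵ J.
V = KE/2e = 5.873 × 10⁻¹⁵ / (2 × 1.602 × 10⁻¹⁹) = 18.3 kV.

V = 18.3 kV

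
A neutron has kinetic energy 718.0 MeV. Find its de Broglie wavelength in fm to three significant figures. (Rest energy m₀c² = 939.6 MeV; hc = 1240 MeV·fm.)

λ = 0.908 fm

Total energy E = KE + m₀c² = 718.0 + 939.6 = 1657.6 MeV.
(pc)² = E² − (m₀c²)² = (1657.6)² − (939.6)² = 1.865 × 10⁶ MeV², so pc = 1366 MeV.
λ = hc/(pc) = 1240 MeV·fm / 1366 MeV = 0.908 fm.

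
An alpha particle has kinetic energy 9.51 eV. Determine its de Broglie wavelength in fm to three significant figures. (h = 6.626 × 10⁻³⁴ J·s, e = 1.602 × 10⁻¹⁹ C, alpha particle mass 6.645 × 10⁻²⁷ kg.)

λ = 4660 fm

KE = 9.51 eV = 1.524 × 10⁻¹⁸ J.
p = √(2mKE) = √(2 × 6.645 × 10⁻²⁷ × 1.524 × 10⁻¹⁸) = 1.423 × 10⁻²² kg·m/s.
λ = h/p = 6.626 × 10⁻³⁴ / 1.423 × 10⁻²² = 4.66 × 10⁻¹² m = 4660 fm.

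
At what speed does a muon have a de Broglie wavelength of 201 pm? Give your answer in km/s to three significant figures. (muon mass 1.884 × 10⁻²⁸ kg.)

p = h/λ = 6.626 × 10⁻³⁴ / 2.010 × 10⁻¹⁰ = 3.297 × 10⁻²⁴ kg·m/s.
v = p/m = 3.297 × 10⁻²⁴ / 1.884 × 10⁻²⁸ = 1.75 × 10⁴ m/s = 17.5 km/s.

v = 17.5 km/s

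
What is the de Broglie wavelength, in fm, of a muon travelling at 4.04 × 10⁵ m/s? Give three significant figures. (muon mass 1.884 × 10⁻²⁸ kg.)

p = mv = 1.884 × 10⁻²⁸ × 4.04 × 10⁵ = 7.611 × 10⁻²³ kg·m/s.
λ = h/p = 6.626 × 10⁻³⁴ / 7.611 × 10⁻²³ = 8.71 × 10⁻¹² m = 8710 fm.

λ = 8710 fm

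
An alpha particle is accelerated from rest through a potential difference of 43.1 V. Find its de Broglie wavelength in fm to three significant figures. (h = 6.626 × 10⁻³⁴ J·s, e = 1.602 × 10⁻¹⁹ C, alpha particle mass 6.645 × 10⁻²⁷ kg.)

λ = 1550 fm

KE = 2eV = 2 × 1.602 × 10⁻¹⁹ × 43.10 = 1.381 × 10⁻¹⁷ J.
p = √(2mKE) = √(2 × 6.645 × 10⁻²⁷ × 1.381 × 10⁻¹⁷) = 4.284 × 10⁻²² kg·m/s.
λ = h/p = 6.626 × 10⁻³⁴ / 4.284 × 10⁻²² = 1.55 × 10⁻¹² m = 1550 fm.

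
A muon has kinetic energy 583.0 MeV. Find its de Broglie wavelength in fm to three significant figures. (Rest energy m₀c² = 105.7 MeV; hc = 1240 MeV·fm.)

Total energy E = KE + m₀c² = 583.0 + 105.7 = 688.7 MeV.
(pc)² = E² − (m₀c²)² = (688.7)² − (105.7)² = 4.631 × 10⁵ MeV², so pc = 680.5 MeV.
λ = hc/(pc) = 1240 MeV·fm / 680.5 MeV = 1.82 fm.

λ = 1.82 fm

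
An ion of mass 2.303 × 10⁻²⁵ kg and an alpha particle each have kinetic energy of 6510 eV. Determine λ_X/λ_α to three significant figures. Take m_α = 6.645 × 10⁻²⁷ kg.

At fixed KE, p = √(2mKE) so λ = h/p ∝ 1/√m.
λ_X/λ_α = √(m_α/m_X) = √(6.645 × 10⁻²⁷/2.303 × 10⁻²⁵) = √(0.02885) = 0.170.

λ_X/λ_α = 0.170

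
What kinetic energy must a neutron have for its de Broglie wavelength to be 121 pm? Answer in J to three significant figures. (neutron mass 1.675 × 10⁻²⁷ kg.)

p = h/λ = 6.626 × 10⁻³⁴ / 1.210 × 10⁻¹⁰ = 5.476 × 10⁻²⁴ kg·m/s.
KE = p²/(2m) = (5.476 × 10⁻²⁴)² / (2 × 1.675 × 10⁻²⁷) = 8.951 × 10⁻²¹ J = 8.95 × 10⁻²¹ J.

KE = 8.95 × 10⁻²¹ J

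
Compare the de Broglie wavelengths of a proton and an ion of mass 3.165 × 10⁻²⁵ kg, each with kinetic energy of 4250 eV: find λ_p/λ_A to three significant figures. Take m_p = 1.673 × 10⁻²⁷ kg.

At fixed KE, p = √(2mKE) so λ = h/p ∝ 1/√m.
λ_p/λ_A = √(m_A/m_p) = √(3.165 × 10⁻²⁵/1.673 × 10⁻²⁷) = √(189.2) = 13.8.

λ_p/λ_A = 13.8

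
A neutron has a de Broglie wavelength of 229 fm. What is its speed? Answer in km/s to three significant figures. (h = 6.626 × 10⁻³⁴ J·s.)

p = h/λ = 6.626 × 10⁻³⁴ / 2.290 × 10⁻¹³ = 2.893 × 10⁻²¹ kg·m/s.
v = p/m = 2.893 × 10⁻²¹ / 1.675 × 10⁻²⁷ = 1.73 × 10⁶ m/s = 1730 km/s.

v = 1730 km/s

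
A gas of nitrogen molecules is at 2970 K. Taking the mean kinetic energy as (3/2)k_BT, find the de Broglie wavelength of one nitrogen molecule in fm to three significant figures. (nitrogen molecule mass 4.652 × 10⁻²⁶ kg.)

KE = (3/2)k_BT = 1.5 × 1.381 × 10⁻²³ × 2970 = 6.152 × 10⁻²⁰ J.
p = √(2mKE) = √(2 × 4.652 × 10⁻²⁶ × 6.152 × 10⁻²⁰) = 7.566 × 10⁻²³ kg·m/s.
λ = h/p = 8.76 × 10⁻¹² m = 8760 fm.

λ = 8760 fm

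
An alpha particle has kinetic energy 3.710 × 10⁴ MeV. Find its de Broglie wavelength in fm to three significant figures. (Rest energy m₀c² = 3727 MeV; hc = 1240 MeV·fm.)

λ = 0.0305 fm

Total energy E = KE + m₀c² = 3.710 × 10⁴ + 3727 = 40827 MeV.
(pc)² = E² − (m₀c²)² = (40827)² − (3727)² = 1.653 × 10⁹ MeV², so pc = 4.066 × 10⁴ MeV.
λ = hc/(pc) = 1240 MeV·fm / 4.066 × 10⁴ MeV = 0.0305 fm.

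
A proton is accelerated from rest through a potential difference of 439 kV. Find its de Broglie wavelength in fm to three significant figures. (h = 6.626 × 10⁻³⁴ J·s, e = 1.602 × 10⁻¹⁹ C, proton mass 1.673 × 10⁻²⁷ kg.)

KE = eV = 1.602 × 10⁻¹⁹ × 4.390 × 10⁵ = 7.033 × 10⁻¹⁴ J.
p = √(2mKE) = √(2 × 1.673 × 10⁻²⁷ × 7.033 × 10⁻¹⁴) = 1.534 × 10⁻²⁰ kg·m/s.
λ = h/p = 6.626 × 10⁻³⁴ / 1.534 × 10⁻²⁰ = 4.32 × 10⁻¹⁴ m = 43.2 fm.

λ = 43.2 fm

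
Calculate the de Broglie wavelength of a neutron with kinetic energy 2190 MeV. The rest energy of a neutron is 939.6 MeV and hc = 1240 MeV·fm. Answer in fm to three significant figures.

Total energy E = KE + m₀c² = 2190 + 939.6 = 3129.6 MeV.
(pc)² = E² − (m₀c²)² = (3129.6)² − (939.6)² = 8.912 × 10⁶ MeV², so pc = 2985 MeV.
λ = hc/(pc) = 1240 MeV·fm / 2985 MeV = 0.415 fm.

λ = 0.415 fm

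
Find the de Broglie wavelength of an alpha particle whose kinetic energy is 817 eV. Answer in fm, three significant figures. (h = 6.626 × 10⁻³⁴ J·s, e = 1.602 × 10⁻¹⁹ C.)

KE = 817 eV = 1.309 × 10⁻¹⁶ J.
p = √(2mKE) = √(2 × 6.645 × 10⁻²⁷ × 1.309 × 10⁻¹⁶) = 1.319 × 10⁻²¹ kg·m/s.
λ = h/p = 6.626 × 10⁻³⁴ / 1.319 × 10⁻²¹ = 5.02 × 10⁻¹³ m = 502 fm.

λ = 502 fm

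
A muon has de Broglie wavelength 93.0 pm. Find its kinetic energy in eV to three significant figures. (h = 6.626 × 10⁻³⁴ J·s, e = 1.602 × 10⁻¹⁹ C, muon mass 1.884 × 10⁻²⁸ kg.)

p = h/λ = 6.626 × 10⁻³⁴ / 9.300 × 10⁻¹¹ = 7.125 × 10⁻²⁴ kg·m/s.
KE = p²/(2m) = (7.125 × 10⁻²⁴)² / (2 × 1.884 × 10⁻²⁸) = 1.347 × 10⁻¹⁹ J = 0.841 eV.

KE = 0.841 eV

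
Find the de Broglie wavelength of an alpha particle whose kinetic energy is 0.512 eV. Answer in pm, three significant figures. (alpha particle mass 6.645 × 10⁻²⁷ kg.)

λ = 20.1 pm

KE = 0.512 eV = 8.202 × 10⁻²⁰ J.
p = √(2mKE) = √(2 × 6.645 × 10⁻²⁷ × 8.202 × 10⁻²⁰) = 3.302 × 10⁻²³ kg·m/s.
λ = h/p = 6.626 × 10⁻³⁴ / 3.302 × 10⁻²³ = 2.01 × 10⁻¹¹ m = 20.1 pm.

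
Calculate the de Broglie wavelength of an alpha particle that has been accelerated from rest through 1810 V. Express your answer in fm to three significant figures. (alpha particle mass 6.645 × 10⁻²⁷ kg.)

KE = 2eV = 2 × 1.602 × 10⁻¹⁹ × 1810 = 5.799 × 10⁻¹⁶ J.
p = √(2mKE) = √(2 × 6.645 × 10⁻²⁷ × 5.799 × 10⁻¹⁶) = 2.776 × 10⁻²¹ kg·m/s.
λ = h/p = 6.626 × 10⁻³⁴ / 2.776 × 10⁻²¹ = 2.39 × 10⁻¹³ m = 239 fm.

λ = 239 fm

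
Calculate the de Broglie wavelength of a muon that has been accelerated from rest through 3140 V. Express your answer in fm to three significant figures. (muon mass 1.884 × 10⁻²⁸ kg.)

KE = eV = 1.602 × 10⁻¹⁹ × 3140 = 5.030 × 10⁻¹⁶ J.
p = √(2mKE) = √(2 × 1.884 × 10⁻²⁸ × 5.030 × 10⁻¹⁶) = 4.354 × 10⁻²² kg·m/s.
λ = h/p = 6.626 × 10⁻³⁴ / 4.354 × 10⁻²² = 1.52 × 10⁻¹² m = 1520 fm.

λ = 1520 fm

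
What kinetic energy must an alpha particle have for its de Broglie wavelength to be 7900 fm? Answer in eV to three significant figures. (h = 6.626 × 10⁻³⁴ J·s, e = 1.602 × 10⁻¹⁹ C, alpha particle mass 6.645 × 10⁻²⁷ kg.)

p = h/λ = 6.626 × 10⁻³⁴ / 7.900 × 10⁻¹² = 8.387 × 10⁻²³ kg·m/s.
KE = p²/(2m) = (8.387 × 10⁻²³)² / (2 × 6.645 × 10⁻²⁷) = 5.293 × 10⁻¹⁹ J = 3.30 eV.

KE = 3.30 eV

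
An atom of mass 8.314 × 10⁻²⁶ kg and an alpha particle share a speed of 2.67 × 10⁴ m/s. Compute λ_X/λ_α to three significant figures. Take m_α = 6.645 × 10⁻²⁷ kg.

λ_X/λ_α = 0.0799

At fixed v, p = mv so λ = h/(mv) ∝ 1/m.
λ_X/λ_α = m_α/m_X = 6.645 × 10⁻²⁷/8.314 × 10⁻²⁶ = 0.0799.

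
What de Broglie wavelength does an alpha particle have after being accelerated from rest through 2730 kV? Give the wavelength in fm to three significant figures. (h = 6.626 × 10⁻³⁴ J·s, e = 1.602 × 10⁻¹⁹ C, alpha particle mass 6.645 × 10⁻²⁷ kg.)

KE = 2eV = 2 × 1.602 × 10⁻¹⁹ × 2.730 × 10⁶ = 8.747 × 10⁻¹³ J.
p = √(2mKE) = √(2 × 6.645 × 10⁻²⁷ × 8.747 × 10⁻¹³) = 1.078 × 10⁻¹⁹ kg·m/s.
λ = h/p = 6.626 × 10⁻³⁴ / 1.078 × 10⁻¹⁹ = 6.15 × 10⁻¹⁵ m = 6.15 fm.

λ = 6.15 fm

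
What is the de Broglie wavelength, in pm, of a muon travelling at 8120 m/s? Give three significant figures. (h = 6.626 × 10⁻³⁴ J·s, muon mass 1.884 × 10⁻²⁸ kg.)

λ = 433 pm

p = mv = 1.884 × 10⁻²⁸ × 8120 = 1.530 × 10⁻²⁴ kg·m/s.
λ = h/p = 6.626 × 10⁻³⁴ / 1.530 × 10⁻²⁴ = 4.33 × 10⁻¹⁰ m = 433 pm.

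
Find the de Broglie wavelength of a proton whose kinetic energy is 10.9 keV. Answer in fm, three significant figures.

λ = 274 fm

KE = 10.9 keV = 1.746 × 10⁻¹⁵ J.
p = √(2mKE) = √(2 × 1.673 × 10⁻²⁷ × 1.746 × 10⁻¹⁵) = 2.417 × 10⁻²¹ kg·m/s.
λ = h/p = 6.626 × 10⁻³⁴ / 2.417 × 10⁻²¹ = 2.74 × 10⁻¹³ m = 274 fm.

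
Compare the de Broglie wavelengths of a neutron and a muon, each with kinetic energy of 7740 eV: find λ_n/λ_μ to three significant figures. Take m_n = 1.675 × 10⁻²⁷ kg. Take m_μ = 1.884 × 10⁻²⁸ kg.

At fixed KE, p = √(2mKE) so λ = h/p ∝ 1/√m.
λ_n/λ_μ = √(m_μ/m_n) = √(1.884 × 10⁻²⁸/1.675 × 10⁻²⁷) = √(0.1125) = 0.335.

λ_n/λ_μ = 0.335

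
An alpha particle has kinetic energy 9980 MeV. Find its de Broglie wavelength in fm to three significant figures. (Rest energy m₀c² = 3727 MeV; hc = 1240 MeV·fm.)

λ = 0.0940 fm

Total energy E = KE + m₀c² = 9980 + 3727 = 13707 MeV.
(pc)² = E² − (m₀c²)² = (13707)² − (3727)² = 1.740 × 10⁸ MeV², so pc = 1.319 × 10⁴ MeV.
λ = hc/(pc) = 1240 MeV·fm / 1.319 × 10⁴ MeV = 0.0940 fm.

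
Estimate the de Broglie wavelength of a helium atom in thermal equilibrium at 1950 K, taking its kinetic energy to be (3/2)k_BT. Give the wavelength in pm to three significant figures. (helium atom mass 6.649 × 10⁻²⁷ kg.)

KE = (3/2)k_BT = 1.5 × 1.381 × 10⁻²³ × 1950 = 4.039 × 10⁻²⁰ J.
p = √(2mKE) = √(2 × 6.649 × 10⁻²⁷ × 4.039 × 10⁻²⁰) = 2.318 × 10⁻²³ kg·m/s.
λ = h/p = 2.86 × 10⁻¹¹ m = 28.6 pm.

λ = 28.6 pm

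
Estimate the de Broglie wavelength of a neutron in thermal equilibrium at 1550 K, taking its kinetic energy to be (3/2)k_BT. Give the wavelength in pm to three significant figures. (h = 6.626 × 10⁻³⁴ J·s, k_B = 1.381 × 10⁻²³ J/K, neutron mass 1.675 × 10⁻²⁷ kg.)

KE = (3/2)k_BT = 1.5 × 1.381 × 10⁻²³ × 1550 = 3.211 × 10⁻²⁰ J.
p = √(2mKE) = √(2 × 1.675 × 10⁻²⁷ × 3.211 × 10⁻²⁰) = 1.037 × 10⁻²³ kg·m/s.
λ = h/p = 6.39 × 10⁻¹¹ m = 63.9 pm.

λ = 63.9 pm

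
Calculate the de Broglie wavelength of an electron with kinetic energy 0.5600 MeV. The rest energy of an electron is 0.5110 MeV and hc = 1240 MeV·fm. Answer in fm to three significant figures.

λ = 1320 fm

Total energy E = KE + m₀c² = 0.5600 + 0.5110 = 1.0710 MeV.
(pc)² = E² − (m₀c²)² = (1.0710)² − (0.5110)² = 0.8859 MeV², so pc = 0.9412 MeV.
λ = hc/(pc) = 1240 MeV·fm / 0.9412 MeV = 1320 fm.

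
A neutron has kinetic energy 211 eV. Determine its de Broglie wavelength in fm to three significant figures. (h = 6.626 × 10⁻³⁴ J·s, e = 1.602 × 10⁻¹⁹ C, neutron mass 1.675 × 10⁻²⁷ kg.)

KE = 211 eV = 3.380 × 10⁻¹⁷ J.
p = √(2mKE) = √(2 × 1.675 × 10⁻²⁷ × 3.380 × 10⁻¹⁷) = 3.365 × 10⁻²² kg·m/s.
λ = h/p = 6.626 × 10⁻³⁴ / 3.365 × 10⁻²² = 1.97 × 10⁻¹² m = 1970 fm.

λ = 1970 fm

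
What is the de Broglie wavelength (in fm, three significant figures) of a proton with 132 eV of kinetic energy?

KE = 132 eV = 2.115 × 10⁻¹⁷ J.
p = √(2mKE) = √(2 × 1.673 × 10⁻²⁷ × 2.115 × 10⁻¹⁷) = 2.660 × 10⁻²² kg·m/s.
λ = h/p = 6.626 × 10⁻³⁴ / 2.660 × 10⁻²² = 2.49 × 10⁻¹² m = 2490 fm.

λ = 2490 fm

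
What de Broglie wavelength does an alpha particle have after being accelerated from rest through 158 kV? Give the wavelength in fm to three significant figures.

KE = 2eV = 2 × 1.602 × 10⁻¹⁹ × 1.580 × 10⁵ = 5.062 × 10⁻¹⁴ J.
p = √(2mKE) = √(2 × 6.645 × 10⁻²⁷ × 5.062 × 10⁻¹⁴) = 2.594 × 10⁻²⁰ kg·m/s.
λ = h/p = 6.626 × 10⁻³⁴ / 2.594 × 10⁻²⁰ = 2.55 × 10⁻¹⁴ m = 25.5 fm.

λ = 25.5 fm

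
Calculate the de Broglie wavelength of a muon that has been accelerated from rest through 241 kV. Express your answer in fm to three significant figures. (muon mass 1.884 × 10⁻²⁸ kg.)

KE = eV = 1.602 × 10⁻¹⁹ × 2.410 × 10⁵ = 3.861 × 10⁻¹⁴ J.
p = √(2mKE) = √(2 × 1.884 × 10⁻²⁸ × 3.861 × 10⁻¹⁴) = 3.814 × 10⁻²¹ kg·m/s.
λ = h/p = 6.626 × 10⁻³⁴ / 3.814 × 10⁻²¹ = 1.74 × 10⁻¹³ m = 174 fm.

λ = 174 fm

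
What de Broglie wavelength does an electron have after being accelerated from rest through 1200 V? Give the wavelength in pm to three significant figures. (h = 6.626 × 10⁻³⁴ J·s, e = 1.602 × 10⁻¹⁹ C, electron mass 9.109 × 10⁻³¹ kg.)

λ = 35.4 pm

KE = eV = 1.602 × 10⁻¹⁹ × 1200 = 1.922 × 10⁻¹⁶ J.
p = √(2mKE) = √(2 × 9.109 × 10⁻³¹ × 1.922 × 10⁻¹⁶) = 1.871 × 10⁻²³ kg·m/s.
λ = h/p = 6.626 × 10⁻³⁴ / 1.871 × 10⁻²³ = 3.54 × 10⁻¹¹ m = 35.4 pm.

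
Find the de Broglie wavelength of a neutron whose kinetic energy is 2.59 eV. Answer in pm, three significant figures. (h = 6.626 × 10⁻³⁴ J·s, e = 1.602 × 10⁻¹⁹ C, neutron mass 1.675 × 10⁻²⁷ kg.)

λ = 17.8 pm

KE = 2.59 eV = 4.149 × 10⁻¹⁹ J.
p = √(2mKE) = √(2 × 1.675 × 10⁻²⁷ × 4.149 × 10⁻¹⁹) = 3.728 × 10⁻²³ kg·m/s.
λ = h/p = 6.626 × 10⁻³⁴ / 3.728 × 10⁻²³ = 1.78 × 10⁻¹¹ m = 17.8 pm.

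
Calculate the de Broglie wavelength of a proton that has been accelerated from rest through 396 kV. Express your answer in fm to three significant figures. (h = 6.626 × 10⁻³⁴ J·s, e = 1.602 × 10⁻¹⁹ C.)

λ = 45.5 fm

KE = eV = 1.602 × 10⁻¹⁹ × 3.960 × 10⁵ = 6.344 × 10⁻¹⁴ J.
p = √(2mKE) = √(2 × 1.673 × 10⁻²⁷ × 6.344 × 10⁻¹⁴) = 1.457 × 10⁻²⁰ kg·m/s.
λ = h/p = 6.626 × 10⁻³⁴ / 1.457 × 10⁻²⁰ = 4.55 × 10⁻¹⁴ m = 45.5 fm.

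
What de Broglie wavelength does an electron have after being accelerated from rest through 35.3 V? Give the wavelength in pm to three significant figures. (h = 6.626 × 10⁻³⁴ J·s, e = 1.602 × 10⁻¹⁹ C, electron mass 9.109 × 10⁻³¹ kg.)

λ = 206 pm

KE = eV = 1.602 × 10⁻¹⁹ × 35.30 = 5.655 × 10⁻¹⁸ J.
p = √(2mKE) = √(2 × 9.109 × 10⁻³¹ × 5.655 × 10⁻¹⁸) = 3.210 × 10⁻²⁴ kg·m/s.
λ = h/p = 6.626 × 10⁻³⁴ / 3.210 × 10⁻²⁴ = 2.06 × 10⁻¹⁰ m = 206 pm.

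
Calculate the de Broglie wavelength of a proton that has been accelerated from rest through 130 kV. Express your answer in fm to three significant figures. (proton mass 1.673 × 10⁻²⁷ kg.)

KE = eV = 1.602 × 10⁻¹⁹ × 1.300 × 10⁵ = 2.083 × 10⁻¹⁴ J.
p = √(2mKE) = √(2 × 1.673 × 10⁻²⁷ × 2.083 × 10⁻¹⁴) = 8.348 × 10⁻²¹ kg·m/s.
λ = h/p = 6.626 × 10⁻³⁴ / 8.348 × 10⁻²¹ = 7.94 × 10⁻¹⁴ m = 79.4 fm.

λ = 79.4 fm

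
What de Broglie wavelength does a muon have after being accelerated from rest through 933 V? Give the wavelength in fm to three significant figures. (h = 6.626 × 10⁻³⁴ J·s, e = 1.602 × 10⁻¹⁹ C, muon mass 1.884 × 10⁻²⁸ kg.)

KE = eV = 1.602 × 10⁻¹⁹ × 933.0 = 1.495 × 10⁻¹⁶ J.
p = √(2mKE) = √(2 × 1.884 × 10⁻²⁸ × 1.495 × 10⁻¹⁶) = 2.373 × 10⁻²² kg·m/s.
λ = h/p = 6.626 × 10⁻³⁴ / 2.373 × 10⁻²² = 2.79 × 10⁻¹² m = 2790 fm.

λ = 2790 fm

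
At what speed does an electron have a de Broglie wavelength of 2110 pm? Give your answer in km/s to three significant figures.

v = 345 km/s

p = h/λ = 6.626 × 10⁻³⁴ / 2.110 × 10⁻⁹ = 3.140 × 10⁻²⁵ kg·m/s.
v = p/m = 3.140 × 10⁻²⁵ / 9.109 × 10⁻³¹ = 3.45 × 10⁵ m/s = 345 km/s.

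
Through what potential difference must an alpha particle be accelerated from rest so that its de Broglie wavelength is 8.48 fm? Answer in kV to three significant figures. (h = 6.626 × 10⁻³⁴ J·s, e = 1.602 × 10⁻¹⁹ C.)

p = h/λ = 6.626 × 10⁻³⁴ / 8.480 × 10⁻¹⁵ = 7.814 × 10⁻²⁰ kg·m/s.
KE = p²/(2m) = 4.594 × 10⁻¹³ J.
V = KE/2e = 4.594 × 10⁻¹³ / (2 × 1.602 × 10⁻¹⁹) = 1430 kV.

V = 1430 kV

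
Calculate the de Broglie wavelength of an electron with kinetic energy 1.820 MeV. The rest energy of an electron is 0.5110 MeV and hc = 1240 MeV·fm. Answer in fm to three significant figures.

λ = 545 fm

Total energy E = KE + m₀c² = 1.820 + 0.5110 = 2.3310 MeV.
(pc)² = E² − (m₀c²)² = (2.3310)² − (0.5110)² = 5.172 MeV², so pc = 2.274 MeV.
λ = hc/(pc) = 1240 MeV·fm / 2.274 MeV = 545 fm.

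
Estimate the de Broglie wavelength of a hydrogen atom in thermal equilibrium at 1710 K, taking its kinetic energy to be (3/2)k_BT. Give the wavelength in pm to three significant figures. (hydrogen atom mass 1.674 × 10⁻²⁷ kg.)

λ = 60.8 pm

KE = (3/2)k_BT = 1.5 × 1.381 × 10⁻²³ × 1710 = 3.542 × 10⁻²⁰ J.
p = √(2mKE) = √(2 × 1.674 × 10⁻²⁷ × 3.542 × 10⁻²⁰) = 1.089 × 10⁻²³ kg·m/s.
λ = h/p = 6.08 × 10⁻¹¹ m = 60.8 pm.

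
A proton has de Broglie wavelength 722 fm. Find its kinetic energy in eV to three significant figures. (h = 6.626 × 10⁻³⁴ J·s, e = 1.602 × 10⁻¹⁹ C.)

KE = 1570 eV

p = h/λ = 6.626 × 10⁻³⁴ / 7.220 × 10⁻¹³ = 9.177 × 10⁻²² kg·m/s.
KE = p²/(2m) = (9.177 × 10⁻²²)² / (2 × 1.673 × 10⁻²⁷) = 2.517 × 10⁻¹⁶ J = 1570 eV.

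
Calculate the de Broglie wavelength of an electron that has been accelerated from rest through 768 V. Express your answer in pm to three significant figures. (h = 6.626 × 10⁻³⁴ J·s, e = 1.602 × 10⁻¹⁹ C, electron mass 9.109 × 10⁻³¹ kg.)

KE = eV = 1.602 × 10⁻¹⁹ × 768.0 = 1.230 × 10⁻¹⁶ J.
p = √(2mKE) = √(2 × 9.109 × 10⁻³¹ × 1.230 × 10⁻¹⁶) = 1.497 × 10⁻²³ kg·m/s.
λ = h/p = 6.626 × 10⁻³⁴ / 1.497 × 10⁻²³ = 4.43 × 10⁻¹¹ m = 44.3 pm.

λ = 44.3 pm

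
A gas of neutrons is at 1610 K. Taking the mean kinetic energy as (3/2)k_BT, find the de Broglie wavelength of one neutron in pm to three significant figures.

λ = 62.7 pm

KE = (3/2)k_BT = 1.5 × 1.381 × 10⁻²³ × 1610 = 3.335 × 10⁻²⁰ J.
p = √(2mKE) = √(2 × 1.675 × 10⁻²⁷ × 3.335 × 10⁻²⁰) = 1.057 × 10⁻²³ kg·m/s.
λ = h/p = 6.27 × 10⁻¹¹ m = 62.7 pm.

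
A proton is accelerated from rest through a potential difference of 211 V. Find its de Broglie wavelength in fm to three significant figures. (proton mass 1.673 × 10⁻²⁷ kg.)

λ = 1970 fm

KE = eV = 1.602 × 10⁻¹⁹ × 211.0 = 3.380 × 10⁻¹⁷ J.
p = √(2mKE) = √(2 × 1.673 × 10⁻²⁷ × 3.380 × 10⁻¹⁷) = 3.363 × 10⁻²² kg·m/s.
λ = h/p = 6.626 × 10⁻³⁴ / 3.363 × 10⁻²² = 1.97 × 10⁻¹² m = 1970 fm.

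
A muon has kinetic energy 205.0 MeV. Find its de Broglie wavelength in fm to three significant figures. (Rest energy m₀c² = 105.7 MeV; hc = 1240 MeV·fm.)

Total energy E = KE + m₀c² = 205.0 + 105.7 = 310.7 MeV.
(pc)² = E² − (m₀c²)² = (310.7)² − (105.7)² = 8.536 × 10⁴ MeV², so pc = 292.2 MeV.
λ = hc/(pc) = 1240 MeV·fm / 292.2 MeV = 4.24 fm.

λ = 4.24 fm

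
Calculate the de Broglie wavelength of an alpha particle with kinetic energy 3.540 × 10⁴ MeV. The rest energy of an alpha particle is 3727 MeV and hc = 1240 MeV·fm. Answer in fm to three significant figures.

λ = 0.0318 fm

Total energy E = KE + m₀c² = 3.540 × 10⁴ + 3727 = 39127 MeV.
(pc)² = E² − (m₀c²)² = (39127)² − (3727)² = 1.517 × 10⁹ MeV², so pc = 3.895 × 10⁴ MeV.
λ = hc/(pc) = 1240 MeV·fm / 3.895 × 10⁴ MeV = 0.0318 fm.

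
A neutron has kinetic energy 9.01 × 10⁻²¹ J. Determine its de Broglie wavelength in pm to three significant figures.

p = √(2mKE) = √(2 × 1.675 × 10⁻²⁷ × 9.010 × 10⁻²¹) = 5.494 × 10⁻²⁴ kg·m/s.
λ = h/p = 6.626 × 10⁻³⁴ / 5.494 × 10⁻²⁴ = 1.21 × 10⁻¹⁰ m = 121 pm.

λ = 121 pm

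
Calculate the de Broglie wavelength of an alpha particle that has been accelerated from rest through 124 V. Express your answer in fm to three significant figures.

λ = 912 fm

KE = 2eV = 2 × 1.602 × 10⁻¹⁹ × 124.0 = 3.973 × 10⁻¹⁷ J.
p = √(2mKE) = √(2 × 6.645 × 10⁻²⁷ × 3.973 × 10⁻¹⁷) = 7.266 × 10⁻²² kg·m/s.
λ = h/p = 6.626 × 10⁻³⁴ / 7.266 × 10⁻²² = 9.12 × 10⁻¹³ m = 912 fm.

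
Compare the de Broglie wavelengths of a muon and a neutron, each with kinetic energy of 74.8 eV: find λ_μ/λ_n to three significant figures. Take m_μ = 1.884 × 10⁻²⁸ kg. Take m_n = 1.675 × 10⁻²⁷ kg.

λ_μ/λ_n = 2.98

At fixed KE, p = √(2mKE) so λ = h/p ∝ 1/√m.
λ_μ/λ_n = √(m_n/m_μ) = √(1.675 × 10⁻²⁷/1.884 × 10⁻²⁸) = √(8.891) = 2.98.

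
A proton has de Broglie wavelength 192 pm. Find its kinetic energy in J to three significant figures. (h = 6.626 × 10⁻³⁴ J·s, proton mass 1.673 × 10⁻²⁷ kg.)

p = h/λ = 6.626 × 10⁻³⁴ / 1.920 × 10⁻¹⁰ = 3.451 × 10⁻²⁴ kg·m/s.
KE = p²/(2m) = (3.451 × 10⁻²⁴)² / (2 × 1.673 × 10⁻²⁷) = 3.559 × 10⁻²¹ J = 3.56 × 10⁻²¹ J.

KE = 3.56 × 10⁻²¹ J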